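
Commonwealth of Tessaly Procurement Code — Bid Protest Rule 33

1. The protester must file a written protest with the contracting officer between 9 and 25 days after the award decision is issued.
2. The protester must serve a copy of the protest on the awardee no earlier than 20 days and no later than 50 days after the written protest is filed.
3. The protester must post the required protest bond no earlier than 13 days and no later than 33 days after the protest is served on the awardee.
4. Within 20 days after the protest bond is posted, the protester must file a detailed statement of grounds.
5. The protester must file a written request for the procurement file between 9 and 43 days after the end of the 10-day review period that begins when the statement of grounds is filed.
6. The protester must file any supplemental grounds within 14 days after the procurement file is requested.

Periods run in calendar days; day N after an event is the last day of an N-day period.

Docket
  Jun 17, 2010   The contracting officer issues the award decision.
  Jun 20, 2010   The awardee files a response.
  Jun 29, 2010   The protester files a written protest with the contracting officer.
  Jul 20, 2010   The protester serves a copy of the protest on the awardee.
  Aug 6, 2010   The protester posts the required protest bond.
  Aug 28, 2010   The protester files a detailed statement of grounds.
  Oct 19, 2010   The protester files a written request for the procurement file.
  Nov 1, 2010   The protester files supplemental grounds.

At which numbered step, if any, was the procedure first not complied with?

Step 1 — 9 and 25 days from Jun 17, 2010 (when the award decision is issued) are Jun 26, 2010 and Jul 12, 2010 respectively; done Jun 29, 2010 — within the window.
Step 2 — 20 and 50 days from Jun 29, 2010 (when the written protest is filed) are Jul 19, 2010 and Aug 18, 2010 respectively; done Jul 20, 2010, which is between those dates.
Step 3 — 13 and 33 days from Jul 20, 2010 (when the protest is served on the awardee) are Aug 2, 2010 and Aug 22, 2010 respectively; Aug 6, 2010 falls inside that range.
Step 4 — counting 20 days from Aug 6, 2010 (when the protest bond is posted) gives a deadline of Aug 26, 2010; not done until Aug 28, 2010, 2 days after the deadline.
No need to go further; step 4 was not satisfied.

Step 4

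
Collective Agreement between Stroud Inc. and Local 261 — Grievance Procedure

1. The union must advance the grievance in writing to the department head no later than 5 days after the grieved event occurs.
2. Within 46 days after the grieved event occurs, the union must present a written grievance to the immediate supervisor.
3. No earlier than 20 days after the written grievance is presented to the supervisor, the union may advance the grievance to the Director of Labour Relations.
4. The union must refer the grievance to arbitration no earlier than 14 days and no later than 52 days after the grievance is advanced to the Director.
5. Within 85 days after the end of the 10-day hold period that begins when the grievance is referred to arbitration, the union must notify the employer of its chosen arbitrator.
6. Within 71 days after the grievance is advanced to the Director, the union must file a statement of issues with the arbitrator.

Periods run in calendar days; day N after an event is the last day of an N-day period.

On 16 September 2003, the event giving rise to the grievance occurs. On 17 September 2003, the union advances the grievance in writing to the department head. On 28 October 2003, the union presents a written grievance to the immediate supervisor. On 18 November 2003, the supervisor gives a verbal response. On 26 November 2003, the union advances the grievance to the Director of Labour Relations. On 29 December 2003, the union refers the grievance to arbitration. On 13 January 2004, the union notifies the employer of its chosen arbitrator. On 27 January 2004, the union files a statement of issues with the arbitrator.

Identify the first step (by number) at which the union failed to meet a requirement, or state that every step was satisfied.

Step 1 — counting 5 days from 16 September 2003 (when the grieved event occurs) gives a deadline of 21 September 2003; completed 17 September 2003, before the deadline.
Step 2 — counting 46 days from 16 September 2003 (when the grieved event occurs) gives a deadline of 1 November 2003; 28 October 2003 is within that limit.
Step 3 — must wait 20 days from 28 October 2003 (when the written grievance is presented to the supervisor), so not before 17 November 2003; done 26 November 2003, after the minimum wait.
Step 4 — 14 and 52 days from 26 November 2003 (when the grievance is advanced to the Director) are 10 December 2003 and 17 January 2004 respectively; done 29 December 2003 — within the window.
Step 5 — counting 85 days from 8 January 2004 (end of the 10-day hold period, which began when the grievance is referred to arbitration on 29 December 2003) gives a deadline of 2 April 2004; done 13 January 2004 — timely.
Step 6 — counting 71 days from 26 November 2003 (when the grievance is advanced to the Director) gives a deadline of 5 February 2004; completed 27 January 2004, before the deadline.

None — every step was satisfied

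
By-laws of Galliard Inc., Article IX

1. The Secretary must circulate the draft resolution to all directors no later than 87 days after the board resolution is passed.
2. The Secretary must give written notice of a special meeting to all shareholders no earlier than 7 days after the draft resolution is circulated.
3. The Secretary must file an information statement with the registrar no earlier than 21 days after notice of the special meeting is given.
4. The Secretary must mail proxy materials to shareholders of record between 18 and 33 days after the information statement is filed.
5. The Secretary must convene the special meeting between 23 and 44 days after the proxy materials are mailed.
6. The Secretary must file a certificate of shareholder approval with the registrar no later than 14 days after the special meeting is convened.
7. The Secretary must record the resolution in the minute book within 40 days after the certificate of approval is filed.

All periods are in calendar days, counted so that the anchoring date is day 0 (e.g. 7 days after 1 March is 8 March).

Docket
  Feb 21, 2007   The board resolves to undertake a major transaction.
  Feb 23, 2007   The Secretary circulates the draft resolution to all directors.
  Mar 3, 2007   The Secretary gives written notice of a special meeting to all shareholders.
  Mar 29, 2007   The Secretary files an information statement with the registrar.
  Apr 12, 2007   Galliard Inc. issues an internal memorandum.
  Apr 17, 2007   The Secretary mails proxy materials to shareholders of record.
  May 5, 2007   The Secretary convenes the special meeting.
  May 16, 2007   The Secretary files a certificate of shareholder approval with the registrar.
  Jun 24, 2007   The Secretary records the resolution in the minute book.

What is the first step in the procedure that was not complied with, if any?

Step 1 — counting 87 days from Feb 21, 2007 (when the board resolution is passed) gives a deadline of May 19, 2007; completed Feb 23, 2007, before the deadline.
Step 2 — must wait 7 days from Feb 23, 2007 (when the draft resolution is circulated), so not before Mar 2, 2007; Mar 3, 2007 is on or after that date.
Step 3 — must wait 21 days from Mar 3, 2007 (when notice of the special meeting is given), so not before Mar 24, 2007; Mar 29, 2007 is on or after that date.
Step 4 — 18 and 33 days from Mar 29, 2007 (when the information statement is filed) are Apr 16, 2007 and May 1, 2007 respectively; done Apr 17, 2007, which is between those dates.
Step 5 — 23 and 44 days from Apr 17, 2007 (when the proxy materials are mailed) are May 10, 2007 and May 31, 2007 respectively; May 5, 2007 is 5 days too early.

Step 5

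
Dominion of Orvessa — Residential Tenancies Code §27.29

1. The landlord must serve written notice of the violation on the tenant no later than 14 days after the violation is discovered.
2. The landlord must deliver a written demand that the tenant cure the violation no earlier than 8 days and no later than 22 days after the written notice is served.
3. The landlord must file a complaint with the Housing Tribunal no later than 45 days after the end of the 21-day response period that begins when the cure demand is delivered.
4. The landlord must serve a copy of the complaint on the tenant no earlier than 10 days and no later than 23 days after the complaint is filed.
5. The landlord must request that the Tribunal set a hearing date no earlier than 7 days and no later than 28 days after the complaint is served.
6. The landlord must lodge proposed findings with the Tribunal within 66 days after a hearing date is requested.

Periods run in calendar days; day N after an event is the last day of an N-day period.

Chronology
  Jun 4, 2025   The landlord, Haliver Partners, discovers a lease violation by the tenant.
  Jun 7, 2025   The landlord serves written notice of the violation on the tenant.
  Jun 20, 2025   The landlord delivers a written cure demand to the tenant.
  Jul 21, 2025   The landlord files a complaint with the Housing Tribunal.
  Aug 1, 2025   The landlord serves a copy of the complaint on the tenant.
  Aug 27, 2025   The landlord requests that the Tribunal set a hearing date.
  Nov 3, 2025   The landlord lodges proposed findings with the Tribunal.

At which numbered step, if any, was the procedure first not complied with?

(1) due by Jun 4, 2025 + 14 days = Jun 18, 2025; Jun 7, 2025 is within that limit.
(2) the permitted window runs from Jun 7, 2025 + 8 = Jun 15, 2025 to Jun 7, 2025 + 22 = Jun 29, 2025; done Jun 20, 2025, which is between those dates.
(3) due by Jul 11, 2025 + 45 days = Aug 25, 2025; done Jul 21, 2025 — timely.
(4) the permitted window runs from Jul 21, 2025 + 10 = Jul 31, 2025 to Jul 21, 2025 + 23 = Aug 13, 2025; Aug 1, 2025 falls inside that range.
(5) the permitted window runs from Aug 1, 2025 + 7 = Aug 8, 2025 to Aug 1, 2025 + 28 = Aug 29, 2025; Aug 27, 2025 falls inside that range.
(6) due by Aug 27, 2025 + 66 days = Nov 1, 2025; not done until Nov 3, 2025, 2 days after the deadline.

Step 6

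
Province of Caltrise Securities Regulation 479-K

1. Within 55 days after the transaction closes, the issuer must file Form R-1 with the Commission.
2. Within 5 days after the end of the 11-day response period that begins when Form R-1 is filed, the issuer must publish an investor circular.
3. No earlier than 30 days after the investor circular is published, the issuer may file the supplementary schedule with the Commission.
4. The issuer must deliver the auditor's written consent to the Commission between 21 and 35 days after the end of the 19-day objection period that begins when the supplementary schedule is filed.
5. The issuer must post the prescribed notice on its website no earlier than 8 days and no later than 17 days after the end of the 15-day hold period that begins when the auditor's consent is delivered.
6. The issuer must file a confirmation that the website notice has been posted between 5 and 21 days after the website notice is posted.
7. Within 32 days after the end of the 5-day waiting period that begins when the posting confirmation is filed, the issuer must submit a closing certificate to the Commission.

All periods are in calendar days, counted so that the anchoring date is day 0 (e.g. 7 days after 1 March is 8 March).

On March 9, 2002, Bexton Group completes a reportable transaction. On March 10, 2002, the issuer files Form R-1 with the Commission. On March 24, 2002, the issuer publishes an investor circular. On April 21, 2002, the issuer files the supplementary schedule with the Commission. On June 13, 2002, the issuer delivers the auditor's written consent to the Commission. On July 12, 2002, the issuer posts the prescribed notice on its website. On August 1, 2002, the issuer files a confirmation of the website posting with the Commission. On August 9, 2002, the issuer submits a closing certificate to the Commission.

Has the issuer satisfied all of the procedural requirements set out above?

Step 1 — counting 55 days from March 9, 2002 (when the transaction closes) gives a deadline of May 3, 2002; done March 10, 2002 — timely.
Step 2 — counting 5 days from March 21, 2002 (end of the 11-day response period, which began when Form R-1 is filed on March 10, 2002) gives a deadline of March 26, 2002; done March 24, 2002 — timely.
Step 3 — must wait 30 days from March 24, 2002 (when the investor circular is published), so not before April 23, 2002; April 21, 2002 is 2 days before the earliest permitted date.
Later steps need not be reached.

No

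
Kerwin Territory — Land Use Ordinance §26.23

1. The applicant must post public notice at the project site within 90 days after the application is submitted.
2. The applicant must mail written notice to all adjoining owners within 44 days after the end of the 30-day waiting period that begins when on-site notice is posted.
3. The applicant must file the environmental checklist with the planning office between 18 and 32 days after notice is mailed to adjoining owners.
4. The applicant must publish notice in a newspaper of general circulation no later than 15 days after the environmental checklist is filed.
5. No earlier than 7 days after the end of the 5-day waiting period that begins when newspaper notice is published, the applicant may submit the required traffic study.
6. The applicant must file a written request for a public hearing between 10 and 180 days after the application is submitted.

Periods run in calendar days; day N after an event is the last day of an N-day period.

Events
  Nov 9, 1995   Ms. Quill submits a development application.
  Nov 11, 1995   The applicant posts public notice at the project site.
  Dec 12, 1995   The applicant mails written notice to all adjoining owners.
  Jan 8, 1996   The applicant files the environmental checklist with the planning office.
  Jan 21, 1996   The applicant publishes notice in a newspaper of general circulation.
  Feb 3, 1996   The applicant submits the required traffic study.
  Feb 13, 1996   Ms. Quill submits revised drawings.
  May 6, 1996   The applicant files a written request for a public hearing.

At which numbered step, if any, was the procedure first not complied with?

None — every step was satisfied

Step 1: 90 days after Nov 9, 1995 (when the application is submitted) is Feb 7, 1996; done Nov 11, 1995 — timely.
Step 2: 44 days after Dec 11, 1995 (end of the 30-day waiting period, which began when on-site notice is posted on Nov 11, 1995) is Jan 24, 1996; Dec 12, 1995 is within that limit.
Step 3: the window is 18–32 days after Dec 12, 1995 (when notice is mailed to adjoining owners), so Dec 30, 1995 through Jan 13, 1996; done Jan 8, 1996, which is between those dates.
Step 4: 15 days after Jan 8, 1996 (when the environmental checklist is filed) is Jan 23, 1996; completed Jan 21, 1996, before the deadline.
Step 5: the earliest permitted date is 7 days after Jan 26, 1996 (end of the 5-day waiting period, which began when newspaper notice is published on Jan 21, 1996), i.e. Feb 2, 1996; Feb 3, 1996 is on or after that date.
Step 6: the window is 10–180 days after Nov 9, 1995 (when the application is submitted), so Nov 19, 1995 through May 7, 1996; done May 6, 1996 — within the window.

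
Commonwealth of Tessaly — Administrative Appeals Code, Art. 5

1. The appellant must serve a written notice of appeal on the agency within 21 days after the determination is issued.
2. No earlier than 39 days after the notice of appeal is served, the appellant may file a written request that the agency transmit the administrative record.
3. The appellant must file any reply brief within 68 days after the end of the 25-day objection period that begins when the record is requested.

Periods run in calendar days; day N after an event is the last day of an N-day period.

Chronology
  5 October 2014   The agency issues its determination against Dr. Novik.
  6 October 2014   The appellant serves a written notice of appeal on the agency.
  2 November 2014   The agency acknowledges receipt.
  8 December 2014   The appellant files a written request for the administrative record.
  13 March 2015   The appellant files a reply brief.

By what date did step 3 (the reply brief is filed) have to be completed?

11 March 2015

The record is requested on 8 December 2014; the 25-day objection period therefore ends 2 January 2015, and step 3 runs from that date. 68 days after 2 January 2015 is 11 March 2015.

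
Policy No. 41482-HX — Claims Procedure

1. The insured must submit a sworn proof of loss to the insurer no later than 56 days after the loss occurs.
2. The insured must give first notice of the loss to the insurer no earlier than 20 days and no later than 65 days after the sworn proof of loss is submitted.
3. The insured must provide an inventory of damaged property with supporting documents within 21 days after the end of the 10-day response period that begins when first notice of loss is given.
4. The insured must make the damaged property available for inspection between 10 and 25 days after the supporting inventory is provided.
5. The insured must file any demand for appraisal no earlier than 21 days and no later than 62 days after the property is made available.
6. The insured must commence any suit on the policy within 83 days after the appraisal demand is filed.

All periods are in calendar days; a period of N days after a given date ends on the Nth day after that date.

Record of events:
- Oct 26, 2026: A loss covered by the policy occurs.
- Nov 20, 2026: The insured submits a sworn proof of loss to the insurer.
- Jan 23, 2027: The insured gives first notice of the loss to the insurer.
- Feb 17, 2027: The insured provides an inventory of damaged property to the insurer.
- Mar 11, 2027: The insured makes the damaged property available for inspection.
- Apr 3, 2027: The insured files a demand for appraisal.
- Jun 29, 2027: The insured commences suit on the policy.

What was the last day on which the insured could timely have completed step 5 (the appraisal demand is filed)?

Step 5 runs from Mar 11, 2027, when the property is made available. The window is 21–62 days after Mar 11, 2027; it closes on May 12, 2027.

May 12, 2027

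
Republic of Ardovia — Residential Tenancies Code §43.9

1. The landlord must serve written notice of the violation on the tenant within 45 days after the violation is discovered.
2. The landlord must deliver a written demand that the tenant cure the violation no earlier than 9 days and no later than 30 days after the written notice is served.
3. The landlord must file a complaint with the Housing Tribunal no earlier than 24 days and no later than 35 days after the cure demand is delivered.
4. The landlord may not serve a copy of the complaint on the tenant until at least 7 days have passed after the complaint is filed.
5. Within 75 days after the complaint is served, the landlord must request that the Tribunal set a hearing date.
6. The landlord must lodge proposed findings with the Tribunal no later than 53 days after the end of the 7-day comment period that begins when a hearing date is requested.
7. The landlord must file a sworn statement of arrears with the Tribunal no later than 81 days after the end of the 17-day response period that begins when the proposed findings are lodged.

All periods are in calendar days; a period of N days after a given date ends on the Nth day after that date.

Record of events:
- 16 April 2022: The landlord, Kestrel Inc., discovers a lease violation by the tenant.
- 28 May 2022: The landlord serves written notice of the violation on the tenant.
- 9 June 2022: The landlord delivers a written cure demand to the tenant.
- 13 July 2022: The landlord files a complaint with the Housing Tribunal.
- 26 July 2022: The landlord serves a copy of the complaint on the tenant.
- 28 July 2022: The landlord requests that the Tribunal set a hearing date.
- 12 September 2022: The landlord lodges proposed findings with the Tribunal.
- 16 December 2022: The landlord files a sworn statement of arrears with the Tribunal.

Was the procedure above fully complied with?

Yes

(1) due by 16 April 2022 + 45 days = 31 May 2022; 28 May 2022 is within that limit.
(2) the permitted window runs from 28 May 2022 + 9 = 6 June 2022 to 28 May 2022 + 30 = 27 June 2022; done 9 June 2022 — within the window.
(3) the permitted window runs from 9 June 2022 + 24 = 3 July 2022 to 9 June 2022 + 35 = 14 July 2022; 13 July 2022 falls inside that range.
(4) permitted from 13 July 2022 + 7 days = 20 July 2022 onward; 26 July 2022 is on or after that date.
(5) due by 26 July 2022 + 75 days = 9 October 2022; completed 28 July 2022, before the deadline.
(6) due by 4 August 2022 + 53 days = 26 September 2022; done 12 September 2022 — timely.
(7) due by 29 September 2022 + 81 days = 19 December 2022; 16 December 2022 is within that limit.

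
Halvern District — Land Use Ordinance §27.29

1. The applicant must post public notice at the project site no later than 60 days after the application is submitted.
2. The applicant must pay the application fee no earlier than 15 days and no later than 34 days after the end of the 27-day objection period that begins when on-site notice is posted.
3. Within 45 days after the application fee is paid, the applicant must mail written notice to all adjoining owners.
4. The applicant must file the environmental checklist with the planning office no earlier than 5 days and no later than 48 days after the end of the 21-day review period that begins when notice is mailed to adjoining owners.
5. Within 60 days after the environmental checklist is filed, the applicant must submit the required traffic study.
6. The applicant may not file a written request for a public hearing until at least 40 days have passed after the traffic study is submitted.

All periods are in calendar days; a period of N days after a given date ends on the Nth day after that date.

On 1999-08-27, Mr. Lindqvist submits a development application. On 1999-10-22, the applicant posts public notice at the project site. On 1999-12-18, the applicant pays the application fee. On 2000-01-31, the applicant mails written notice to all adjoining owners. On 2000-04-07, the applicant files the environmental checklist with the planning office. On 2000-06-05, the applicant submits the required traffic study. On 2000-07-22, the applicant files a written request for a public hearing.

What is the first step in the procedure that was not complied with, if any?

Step 1 — counting 60 days from 1999-08-27 (when the application is submitted) gives a deadline of 1999-10-26; 1999-10-22 is within that limit.
Step 2 — 15 and 34 days from 1999-11-18 (end of the 27-day objection period, which began when on-site notice is posted on 1999-10-22) are 1999-12-03 and 1999-12-22 respectively; done 1999-12-18, which is between those dates.
Step 3 — counting 45 days from 1999-12-18 (when the application fee is paid) gives a deadline of 2000-02-01; done 2000-01-31 — timely.
Step 4 — 5 and 48 days from 2000-02-21 (end of the 21-day review period, which began when notice is mailed to adjoining owners on 2000-01-31) are 2000-02-26 and 2000-04-09 respectively; done 2000-04-07, which is between those dates.
Step 5 — counting 60 days from 2000-04-07 (when the environmental checklist is filed) gives a deadline of 2000-06-06; done 2000-06-05 — timely.
Step 6 — must wait 40 days from 2000-06-05 (when the traffic study is submitted), so not before 2000-07-15; 2000-07-22 is on or after that date.

None — every step was satisfied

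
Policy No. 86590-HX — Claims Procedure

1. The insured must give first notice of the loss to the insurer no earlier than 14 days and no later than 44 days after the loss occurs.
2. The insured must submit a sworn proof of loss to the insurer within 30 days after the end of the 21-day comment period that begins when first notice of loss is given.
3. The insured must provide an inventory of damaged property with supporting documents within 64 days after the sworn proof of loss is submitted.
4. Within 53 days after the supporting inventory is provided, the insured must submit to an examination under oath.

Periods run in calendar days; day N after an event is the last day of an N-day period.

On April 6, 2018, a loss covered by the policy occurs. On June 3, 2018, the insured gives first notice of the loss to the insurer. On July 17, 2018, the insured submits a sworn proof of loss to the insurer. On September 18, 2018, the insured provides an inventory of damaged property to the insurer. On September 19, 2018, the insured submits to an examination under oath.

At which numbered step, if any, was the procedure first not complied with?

Step 1 — 14 and 44 days from April 6, 2018 (when the loss occurs) are April 20, 2018 and May 20, 2018 respectively; June 3, 2018 is 14 days past the end of the window.
That is the first point of non-compliance.

Step 1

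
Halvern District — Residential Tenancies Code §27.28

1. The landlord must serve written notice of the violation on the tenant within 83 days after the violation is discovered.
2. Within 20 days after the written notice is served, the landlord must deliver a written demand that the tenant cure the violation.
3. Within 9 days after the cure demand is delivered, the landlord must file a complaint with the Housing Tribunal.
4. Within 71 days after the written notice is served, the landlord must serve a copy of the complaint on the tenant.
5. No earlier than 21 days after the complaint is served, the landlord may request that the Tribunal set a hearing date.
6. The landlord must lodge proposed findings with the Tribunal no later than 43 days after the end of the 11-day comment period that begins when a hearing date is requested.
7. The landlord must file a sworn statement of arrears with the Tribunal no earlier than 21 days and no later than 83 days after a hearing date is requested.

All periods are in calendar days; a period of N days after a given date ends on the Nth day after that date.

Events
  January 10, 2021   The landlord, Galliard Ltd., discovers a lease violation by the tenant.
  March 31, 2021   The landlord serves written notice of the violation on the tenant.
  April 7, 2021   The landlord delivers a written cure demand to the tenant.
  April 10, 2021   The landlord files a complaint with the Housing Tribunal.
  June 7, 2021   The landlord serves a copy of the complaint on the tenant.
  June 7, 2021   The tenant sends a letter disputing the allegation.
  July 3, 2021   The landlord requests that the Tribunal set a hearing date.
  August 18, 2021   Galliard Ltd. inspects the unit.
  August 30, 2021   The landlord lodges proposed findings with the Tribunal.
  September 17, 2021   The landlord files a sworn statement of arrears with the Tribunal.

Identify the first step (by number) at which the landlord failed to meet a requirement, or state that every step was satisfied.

Step 6

(1) due by January 10, 2021 + 83 days = April 3, 2021; March 31, 2021 is within that limit.
(2) due by March 31, 2021 + 20 days = April 20, 2021; done April 7, 2021 — timely.
(3) due by April 7, 2021 + 9 days = April 16, 2021; done April 10, 2021 — timely.
(4) due by March 31, 2021 + 71 days = June 10, 2021; June 7, 2021 is within that limit.
(5) permitted from June 7, 2021 + 21 days = June 28, 2021 onward; done July 3, 2021, after the minimum wait.
(6) due by July 14, 2021 + 43 days = August 26, 2021; done August 30, 2021 — 4 days late.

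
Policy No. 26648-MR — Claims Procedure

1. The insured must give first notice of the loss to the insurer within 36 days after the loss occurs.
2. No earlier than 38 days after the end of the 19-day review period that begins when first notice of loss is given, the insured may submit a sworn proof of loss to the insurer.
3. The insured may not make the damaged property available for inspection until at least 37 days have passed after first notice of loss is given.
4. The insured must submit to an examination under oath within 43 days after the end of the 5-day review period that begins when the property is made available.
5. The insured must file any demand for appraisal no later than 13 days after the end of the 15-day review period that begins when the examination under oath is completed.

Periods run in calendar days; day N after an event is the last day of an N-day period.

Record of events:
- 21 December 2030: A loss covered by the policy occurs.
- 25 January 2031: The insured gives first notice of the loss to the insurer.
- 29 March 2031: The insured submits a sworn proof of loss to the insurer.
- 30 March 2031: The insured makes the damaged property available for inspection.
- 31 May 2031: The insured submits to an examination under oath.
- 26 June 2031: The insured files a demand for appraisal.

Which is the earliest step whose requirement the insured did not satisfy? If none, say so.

Step 4

(1) due by 21 December 2030 + 36 days = 26 January 2031; done 25 January 2031 — timely.
(2) permitted from 13 February 2031 + 38 days = 23 March 2031 onward; 29 March 2031 is on or after that date.
(3) permitted from 25 January 2031 + 37 days = 3 March 2031 onward; 30 March 2031 is on or after that date.
(4) due by 4 April 2031 + 43 days = 17 May 2031; 31 May 2031 misses that deadline by 14 days.
That is the first point of non-compliance.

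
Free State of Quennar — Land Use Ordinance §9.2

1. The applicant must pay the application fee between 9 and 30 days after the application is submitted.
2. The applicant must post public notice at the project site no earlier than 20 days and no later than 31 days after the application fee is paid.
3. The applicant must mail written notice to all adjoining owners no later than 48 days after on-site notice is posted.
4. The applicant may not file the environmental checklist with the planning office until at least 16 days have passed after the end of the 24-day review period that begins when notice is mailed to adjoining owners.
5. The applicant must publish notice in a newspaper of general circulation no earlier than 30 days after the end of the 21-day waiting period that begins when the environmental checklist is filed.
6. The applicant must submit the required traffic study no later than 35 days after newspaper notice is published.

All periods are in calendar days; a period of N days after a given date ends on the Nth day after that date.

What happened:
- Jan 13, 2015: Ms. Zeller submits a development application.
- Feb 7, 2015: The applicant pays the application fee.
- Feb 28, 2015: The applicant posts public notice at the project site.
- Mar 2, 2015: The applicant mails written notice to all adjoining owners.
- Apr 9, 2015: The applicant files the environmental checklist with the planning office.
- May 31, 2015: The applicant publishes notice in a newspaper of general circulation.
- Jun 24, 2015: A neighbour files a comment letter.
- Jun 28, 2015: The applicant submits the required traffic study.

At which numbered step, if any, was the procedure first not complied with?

Step 4

(1) the permitted window runs from Jan 13, 2015 + 9 = Jan 22, 2015 to Jan 13, 2015 + 30 = Feb 12, 2015; done Feb 7, 2015, which is between those dates.
(2) the permitted window runs from Feb 7, 2015 + 20 = Feb 27, 2015 to Feb 7, 2015 + 31 = Mar 10, 2015; Feb 28, 2015 falls inside that range.
(3) due by Feb 28, 2015 + 48 days = Apr 17, 2015; completed Mar 2, 2015, before the deadline.
(4) permitted from Mar 26, 2015 + 16 days = Apr 11, 2015 onward; Apr 9, 2015 is 2 days before the earliest permitted date.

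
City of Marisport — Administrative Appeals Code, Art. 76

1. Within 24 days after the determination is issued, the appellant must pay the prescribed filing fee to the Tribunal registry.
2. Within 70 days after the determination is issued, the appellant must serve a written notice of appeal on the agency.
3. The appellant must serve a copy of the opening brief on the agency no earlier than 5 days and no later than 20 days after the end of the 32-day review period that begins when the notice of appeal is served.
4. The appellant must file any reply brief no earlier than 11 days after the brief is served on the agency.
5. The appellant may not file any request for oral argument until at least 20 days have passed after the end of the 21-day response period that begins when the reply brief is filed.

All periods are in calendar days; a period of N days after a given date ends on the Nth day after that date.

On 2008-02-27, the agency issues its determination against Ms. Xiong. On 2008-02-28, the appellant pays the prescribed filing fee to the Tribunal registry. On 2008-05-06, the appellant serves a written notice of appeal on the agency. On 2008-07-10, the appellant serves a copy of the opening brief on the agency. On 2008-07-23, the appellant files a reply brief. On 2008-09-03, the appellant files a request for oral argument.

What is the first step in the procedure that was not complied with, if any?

Step 3

Step 1 — counting 24 days from 2008-02-27 (when the determination is issued) gives a deadline of 2008-03-22; 2008-02-28 is within that limit.
Step 2 — counting 70 days from 2008-02-27 (when the determination is issued) gives a deadline of 2008-05-07; completed 2008-05-06, before the deadline.
Step 3 — 5 and 20 days from 2008-06-07 (end of the 32-day review period, which began when the notice of appeal is served on 2008-05-06) are 2008-06-12 and 2008-06-27 respectively; 2008-07-10 is 13 days past the end of the window.
Later steps need not be reached.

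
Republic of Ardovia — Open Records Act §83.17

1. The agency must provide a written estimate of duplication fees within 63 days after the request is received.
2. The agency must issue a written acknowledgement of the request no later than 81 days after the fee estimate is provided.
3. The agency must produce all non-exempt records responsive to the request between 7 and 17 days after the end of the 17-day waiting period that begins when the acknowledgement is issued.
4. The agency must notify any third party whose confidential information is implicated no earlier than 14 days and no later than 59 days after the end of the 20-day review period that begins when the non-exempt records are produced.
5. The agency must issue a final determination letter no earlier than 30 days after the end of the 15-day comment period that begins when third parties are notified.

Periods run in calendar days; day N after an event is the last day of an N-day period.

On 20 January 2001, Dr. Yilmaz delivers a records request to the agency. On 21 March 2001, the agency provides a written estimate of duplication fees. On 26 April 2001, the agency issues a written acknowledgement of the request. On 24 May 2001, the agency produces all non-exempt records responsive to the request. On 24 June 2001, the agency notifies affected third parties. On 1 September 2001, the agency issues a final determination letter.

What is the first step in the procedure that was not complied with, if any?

Step 4

Step 1 — counting 63 days from 20 January 2001 (when the request is received) gives a deadline of 24 March 2001; done 21 March 2001 — timely.
Step 2 — counting 81 days from 21 March 2001 (when the fee estimate is provided) gives a deadline of 10 June 2001; 26 April 2001 is within that limit.
Step 3 — 7 and 17 days from 13 May 2001 (end of the 17-day waiting period, which began when the acknowledgement is issued on 26 April 2001) are 20 May 2001 and 30 May 2001 respectively; 24 May 2001 falls inside that range.
Step 4 — 14 and 59 days from 13 June 2001 (end of the 20-day review period, which began when the non-exempt records are produced on 24 May 2001) are 27 June 2001 and 11 August 2001 respectively; done 24 June 2001 — 3 days before the window opened.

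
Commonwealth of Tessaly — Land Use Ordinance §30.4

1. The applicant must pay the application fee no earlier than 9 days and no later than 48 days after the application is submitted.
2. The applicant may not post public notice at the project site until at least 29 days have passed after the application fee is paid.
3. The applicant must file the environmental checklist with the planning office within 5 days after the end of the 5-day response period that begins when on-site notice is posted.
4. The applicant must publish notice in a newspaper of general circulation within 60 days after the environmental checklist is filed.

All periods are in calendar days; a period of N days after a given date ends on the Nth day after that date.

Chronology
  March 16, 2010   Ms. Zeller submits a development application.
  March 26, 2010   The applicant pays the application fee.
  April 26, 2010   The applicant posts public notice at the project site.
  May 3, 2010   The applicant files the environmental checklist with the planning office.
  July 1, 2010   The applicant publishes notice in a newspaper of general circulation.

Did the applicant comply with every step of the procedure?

Step 1: the window is 9–48 days after March 16, 2010 (when the application is submitted), so March 25, 2010 through May 3, 2010; done March 26, 2010, which is between those dates.
Step 2: the earliest permitted date is 29 days after March 26, 2010 (when the application fee is paid), i.e. April 24, 2010; done April 26, 2010, after the minimum wait.
Step 3: 5 days after May 1, 2010 (end of the 5-day response period, which began when on-site notice is posted on April 26, 2010) is May 6, 2010; done May 3, 2010 — timely.
Step 4: 60 days after May 3, 2010 (when the environmental checklist is filed) is July 2, 2010; July 1, 2010 is within that limit.

Yes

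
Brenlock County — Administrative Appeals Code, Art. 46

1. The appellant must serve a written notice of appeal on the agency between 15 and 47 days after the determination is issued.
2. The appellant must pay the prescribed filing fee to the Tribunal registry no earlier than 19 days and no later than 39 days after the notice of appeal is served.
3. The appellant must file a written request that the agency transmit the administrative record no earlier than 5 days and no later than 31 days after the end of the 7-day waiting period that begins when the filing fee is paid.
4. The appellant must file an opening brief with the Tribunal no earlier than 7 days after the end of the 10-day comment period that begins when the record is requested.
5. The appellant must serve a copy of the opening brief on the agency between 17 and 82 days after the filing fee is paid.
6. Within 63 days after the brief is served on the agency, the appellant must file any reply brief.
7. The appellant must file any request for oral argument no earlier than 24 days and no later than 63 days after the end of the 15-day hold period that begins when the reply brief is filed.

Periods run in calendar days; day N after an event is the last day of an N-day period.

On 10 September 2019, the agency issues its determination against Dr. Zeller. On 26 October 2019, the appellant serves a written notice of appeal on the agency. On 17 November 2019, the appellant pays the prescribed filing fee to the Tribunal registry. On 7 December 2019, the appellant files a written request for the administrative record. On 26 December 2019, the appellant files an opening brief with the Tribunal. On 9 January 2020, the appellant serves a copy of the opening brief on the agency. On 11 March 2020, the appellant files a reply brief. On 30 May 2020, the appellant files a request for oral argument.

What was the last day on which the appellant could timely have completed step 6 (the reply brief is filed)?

Step 6 runs from 9 January 2020, when the brief is served on the agency. 63 days after 9 January 2020 is 12 March 2020.

12 March 2020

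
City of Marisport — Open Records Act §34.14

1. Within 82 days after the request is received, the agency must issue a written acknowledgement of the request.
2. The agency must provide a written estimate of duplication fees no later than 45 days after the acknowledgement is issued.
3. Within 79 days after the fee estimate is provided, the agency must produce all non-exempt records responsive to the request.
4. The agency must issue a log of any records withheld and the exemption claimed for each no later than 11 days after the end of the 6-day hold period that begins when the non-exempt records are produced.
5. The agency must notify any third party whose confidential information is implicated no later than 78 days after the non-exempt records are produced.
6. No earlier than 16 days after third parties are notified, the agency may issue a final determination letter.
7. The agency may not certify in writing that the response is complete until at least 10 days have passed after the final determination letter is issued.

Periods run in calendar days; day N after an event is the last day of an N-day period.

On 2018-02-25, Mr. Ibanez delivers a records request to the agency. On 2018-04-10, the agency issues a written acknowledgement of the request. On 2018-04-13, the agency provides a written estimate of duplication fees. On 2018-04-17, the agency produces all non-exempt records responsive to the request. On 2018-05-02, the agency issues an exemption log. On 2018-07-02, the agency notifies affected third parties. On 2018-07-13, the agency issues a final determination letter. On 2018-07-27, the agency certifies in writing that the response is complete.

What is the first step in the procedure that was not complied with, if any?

Step 1: 82 days after 2018-02-25 (when the request is received) is 2018-05-18; completed 2018-04-10, before the deadline.
Step 2: 45 days after 2018-04-10 (when the acknowledgement is issued) is 2018-05-25; done 2018-04-13 — timely.
Step 3: 79 days after 2018-04-13 (when the fee estimate is provided) is 2018-07-01; done 2018-04-17 — timely.
Step 4: 11 days after 2018-04-23 (end of the 6-day hold period, which began when the non-exempt records are produced on 2018-04-17) is 2018-05-04; completed 2018-05-02, before the deadline.
Step 5: 78 days after 2018-04-17 (when the non-exempt records are produced) is 2018-07-04; completed 2018-07-02, before the deadline.
Step 6: the earliest permitted date is 16 days after 2018-07-02 (when third parties are notified), i.e. 2018-07-18; done 2018-07-13 — 5 days too early.
No need to go further; step 6 was not satisfied.

Step 6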